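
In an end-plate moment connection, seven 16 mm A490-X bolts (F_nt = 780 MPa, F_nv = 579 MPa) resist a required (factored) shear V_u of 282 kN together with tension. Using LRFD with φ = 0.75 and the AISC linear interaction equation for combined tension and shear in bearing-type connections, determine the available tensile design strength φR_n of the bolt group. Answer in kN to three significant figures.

A_b = π·16²/4 = 201.1 mm²; f_rv = 282 × 1000 / (7 × 201.1) = 200.4 MPa.
F'_nt = 1.3 F_nt − (F_nt / φF_nv) f_rv = 1.3·780 − (780/(0.75·579))·200.4 = 654.1 MPa, capped at F_nt → F'_nt = 654.1 MPa.
R_n = F'_nt · A_b · n = 654.1 × 201.1 × 7 / 1000 = 920.6 kN.
Design strength φR_n = 0.75 × 920.6 = 690 kN.

690 kN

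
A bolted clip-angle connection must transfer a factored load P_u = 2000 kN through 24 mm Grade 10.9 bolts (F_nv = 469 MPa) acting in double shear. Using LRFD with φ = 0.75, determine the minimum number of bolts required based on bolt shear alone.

7 bolts

A_b = π·24²/4 = 452.4 mm².
Per-bolt design strength φR_n = 0.75 × 469 × 452.4 × 2 / 1000 = 318.3 kN.
n ≥ 2000 / 318.3 = 6.284 → use 7 bolts.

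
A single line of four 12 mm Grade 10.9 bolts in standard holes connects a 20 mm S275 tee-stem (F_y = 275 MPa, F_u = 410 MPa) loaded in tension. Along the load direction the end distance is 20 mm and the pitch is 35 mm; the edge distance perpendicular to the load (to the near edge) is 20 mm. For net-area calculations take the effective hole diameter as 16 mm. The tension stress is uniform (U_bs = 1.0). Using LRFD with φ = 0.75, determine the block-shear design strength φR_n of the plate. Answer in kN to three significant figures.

328 kN

Shear plane L_v = 20 + 3·35 = 125 mm; A_gv = 125 × 20 = 2500 mm².
A_nv = (125 − 3.5·16) × 20 = 1380 mm².
A_nt = (20 − 0.5·16) × 20 = 240 mm².
0.6 F_u A_nv = 339.5 kN; 0.6 F_y A_gv = 412.5 kN → shear rupture governs the shear term.
R_n = 339.5 + 1.0 × 410 × 240 / 1000 = 437.9 kN.
Design strength φR_n = 0.75 × 437.9 = 328 kN.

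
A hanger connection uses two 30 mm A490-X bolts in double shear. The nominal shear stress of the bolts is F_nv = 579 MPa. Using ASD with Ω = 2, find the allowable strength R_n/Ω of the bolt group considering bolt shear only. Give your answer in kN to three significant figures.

819 kN

A_b = π × 30² / 4 = 706.9 mm².
R_n = F_nv · A_b · n · n_s = 579 × 706.9 × 2 × 2 / 1000 = 1637 kN.
Allowable strength R_n/Ω = 1637 / 2 = 819 kN.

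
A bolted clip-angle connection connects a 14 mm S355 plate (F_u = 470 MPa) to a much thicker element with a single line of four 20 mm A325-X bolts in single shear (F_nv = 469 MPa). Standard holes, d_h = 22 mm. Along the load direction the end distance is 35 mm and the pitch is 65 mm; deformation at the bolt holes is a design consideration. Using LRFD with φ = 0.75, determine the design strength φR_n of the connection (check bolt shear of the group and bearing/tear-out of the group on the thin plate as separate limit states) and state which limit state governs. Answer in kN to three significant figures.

Bolt shear: A_b = π·20²/4 = 314.2 mm²; R_n = 469 × 314.2 × 4 × 1 / 1000 = 589.4 kN → 0.75 × 589.4 = 442 kN.
Bearing (1.2 l_c t F_u ≤ 2.4 d t F_u): upper limit = 2.4·20·14·470 / 1000 = 315.8 kN.
  Edge l_c = 35 − 22/2 = 24 → r_n = 189.5 kN; interior l_c = 65 − 22 = 43 → r_n = 315.8 kN.
  R_n,bearing = 1·189.5 + 3·315.8 = 1137 kN → 0.75 × 1137 = 853 kN.
Bolt shear governs: 442 kN.

442 kN (bolt shear governs)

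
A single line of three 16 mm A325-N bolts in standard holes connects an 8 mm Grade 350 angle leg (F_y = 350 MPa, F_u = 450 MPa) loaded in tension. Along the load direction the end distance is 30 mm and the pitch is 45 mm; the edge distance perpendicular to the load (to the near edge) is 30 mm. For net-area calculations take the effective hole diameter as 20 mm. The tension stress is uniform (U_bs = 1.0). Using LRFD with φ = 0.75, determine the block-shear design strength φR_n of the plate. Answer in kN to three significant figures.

167 kN

Shear plane L_v = 30 + 2·45 = 120 mm; A_gv = 120 × 8 = 960 mm².
A_nv = (120 − 2.5·20) × 8 = 560 mm².
A_nt = (30 − 0.5·20) × 8 = 160 mm².
0.6 F_u A_nv = 151.2 kN; 0.6 F_y A_gv = 201.6 kN → shear rupture governs the shear term.
R_n = 151.2 + 1.0 × 450 × 160 / 1000 = 223.2 kN.
Design strength φR_n = 0.75 × 223.2 = 167 kN.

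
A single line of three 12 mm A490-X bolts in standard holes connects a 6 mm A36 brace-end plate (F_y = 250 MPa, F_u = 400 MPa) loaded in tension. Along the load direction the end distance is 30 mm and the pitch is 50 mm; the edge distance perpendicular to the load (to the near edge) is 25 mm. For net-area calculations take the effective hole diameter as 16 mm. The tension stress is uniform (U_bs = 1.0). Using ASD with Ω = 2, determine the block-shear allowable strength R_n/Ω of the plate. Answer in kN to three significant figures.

78.9 kN

Shear plane L_v = 30 + 2·50 = 130 mm; A_gv = 130 × 6 = 780 mm².
A_nv = (130 − 2.5·16) × 6 = 540 mm².
A_nt = (25 − 0.5·16) × 6 = 102 mm².
0.6 F_u A_nv = 129.6 kN; 0.6 F_y A_gv = 117 kN → shear yielding governs the shear term.
R_n = 117 + 1.0 × 400 × 102 / 1000 = 157.8 kN.
Allowable strength R_n/Ω = 157.8 / 2 = 78.9 kN.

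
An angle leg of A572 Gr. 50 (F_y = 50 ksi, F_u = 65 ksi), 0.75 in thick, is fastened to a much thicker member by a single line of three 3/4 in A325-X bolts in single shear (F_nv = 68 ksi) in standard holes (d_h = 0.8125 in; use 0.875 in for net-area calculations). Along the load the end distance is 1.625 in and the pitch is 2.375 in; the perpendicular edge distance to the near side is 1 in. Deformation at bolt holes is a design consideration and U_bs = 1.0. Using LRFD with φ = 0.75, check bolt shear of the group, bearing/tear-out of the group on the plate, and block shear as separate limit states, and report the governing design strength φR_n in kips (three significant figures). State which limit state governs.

Bolt shear: A_b = π·0.75²/4 = 0.4418 in²; R_n = 68 × 0.4418 × 3 × 1 = 90.12 kips → 0.75 × 90.12 = 67.6 kips.
Bearing: edge l_c = 1.219, r_n = 71.3 kips; interior l_c = 1.562, r_n = 87.75 kips; R_n = 71.3 + 2·87.75 = 246.8 kips → 185 kips.
Block shear: A_gv = 4.781, A_nv = 3.141, A_nt = 0.4219 in²; R_n = min(0.6F_uA_nv, 0.6F_yA_gv) + U_bs·F_u·A_nt = 149.9 kips → 112 kips.
Bolt shear governs: 67.6 kips.

67.6 kips (bolt shear governs)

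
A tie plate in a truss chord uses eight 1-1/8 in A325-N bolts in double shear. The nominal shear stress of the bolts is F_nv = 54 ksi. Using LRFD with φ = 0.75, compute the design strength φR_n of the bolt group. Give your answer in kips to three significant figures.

644 kips

A_b = π × 1.125² / 4 = 0.994 in².
R_n = F_nv · A_b · n · n_s = 54 × 0.994 × 8 × 2 = 858.8 kips.
Design strength φR_n = 0.75 × 858.8 = 644 kips.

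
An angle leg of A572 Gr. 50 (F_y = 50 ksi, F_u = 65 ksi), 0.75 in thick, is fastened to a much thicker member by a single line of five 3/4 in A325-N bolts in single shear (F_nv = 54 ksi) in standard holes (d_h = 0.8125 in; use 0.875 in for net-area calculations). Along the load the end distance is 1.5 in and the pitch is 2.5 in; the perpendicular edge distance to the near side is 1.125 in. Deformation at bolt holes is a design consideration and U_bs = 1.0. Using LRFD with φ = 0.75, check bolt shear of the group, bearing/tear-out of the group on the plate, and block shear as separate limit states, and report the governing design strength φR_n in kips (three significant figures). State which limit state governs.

89.5 kips (bolt shear governs)

Bolt shear: A_b = π·0.75²/4 = 0.4418 in²; R_n = 54 × 0.4418 × 5 × 1 = 119.3 kips → 0.75 × 119.3 = 89.5 kips.
Bearing: edge l_c = 1.094, r_n = 63.98 kips; interior l_c = 1.688, r_n = 87.75 kips; R_n = 63.98 + 4·87.75 = 415 kips → 311 kips.
Block shear: A_gv = 8.625, A_nv = 5.672, A_nt = 0.5156 in²; R_n = min(0.6F_uA_nv, 0.6F_yA_gv) + U_bs·F_u·A_nt = 254.7 kips → 191 kips.
Bolt shear governs: 89.5 kips.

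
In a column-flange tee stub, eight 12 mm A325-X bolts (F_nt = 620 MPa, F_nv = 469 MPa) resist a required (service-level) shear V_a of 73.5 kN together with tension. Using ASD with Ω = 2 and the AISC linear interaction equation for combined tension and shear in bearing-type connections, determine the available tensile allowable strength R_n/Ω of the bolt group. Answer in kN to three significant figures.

A_b = π·12²/4 = 113.1 mm²; f_rv = 73.5 × 1000 / (8 × 113.1) = 81.24 MPa.
F'_nt = 1.3 F_nt − (Ω F_nt / F_nv) f_rv = 1.3·620 − (2·620/469)·81.24 = 591.2 MPa, capped at F_nt → F'_nt = 591.2 MPa.
R_n = F'_nt · A_b · n = 591.2 × 113.1 × 8 / 1000 = 534.9 kN.
Allowable strength R_n/Ω = 534.9 / 2 = 267 kN.

267 kN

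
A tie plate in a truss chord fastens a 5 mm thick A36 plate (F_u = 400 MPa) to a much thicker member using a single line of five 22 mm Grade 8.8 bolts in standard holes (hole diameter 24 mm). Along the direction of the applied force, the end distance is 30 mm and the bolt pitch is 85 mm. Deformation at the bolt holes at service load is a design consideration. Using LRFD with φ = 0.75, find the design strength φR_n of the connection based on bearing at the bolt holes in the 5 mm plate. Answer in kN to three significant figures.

Per bolt r_n = 1.2 l_c t F_u ≤ 2.4 d t F_u; upper limit = 2.4 × 22 × 5 × 400 / 1000 = 105.6 kN.
Edge bolt: l_c = 30 − 24/2 = 18 mm → 1.2 × 18 × 5 × 400 / 1000 = 43.2 → r_n = 43.2 kN.
Interior bolts: l_c = 85 − 24 = 61 mm → 1.2 × 61 × 5 × 400 / 1000 = 146.4 → r_n = 105.6 kN.
R_n = 1 × 43.2 + 4 × 105.6 = 465.6 kN.
Design strength φR_n = 0.75 × 465.6 = 349 kN.

349 kN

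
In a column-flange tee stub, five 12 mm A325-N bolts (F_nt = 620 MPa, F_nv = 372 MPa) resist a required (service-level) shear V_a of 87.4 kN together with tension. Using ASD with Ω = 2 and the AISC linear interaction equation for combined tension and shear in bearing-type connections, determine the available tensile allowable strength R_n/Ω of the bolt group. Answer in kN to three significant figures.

A_b = π·12²/4 = 113.1 mm²; f_rv = 87.4 × 1000 / (5 × 113.1) = 154.6 MPa.
F'_nt = 1.3 F_nt − (Ω F_nt / F_nv) f_rv = 1.3·620 − (2·620/372)·154.6 = 290.8 MPa, capped at F_nt → F'_nt = 290.8 MPa.
R_n = F'_nt · A_b · n = 290.8 × 113.1 × 5 / 1000 = 164.4 kN.
Allowable strength R_n/Ω = 164.4 / 2 = 82.2 kN.

82.2 kN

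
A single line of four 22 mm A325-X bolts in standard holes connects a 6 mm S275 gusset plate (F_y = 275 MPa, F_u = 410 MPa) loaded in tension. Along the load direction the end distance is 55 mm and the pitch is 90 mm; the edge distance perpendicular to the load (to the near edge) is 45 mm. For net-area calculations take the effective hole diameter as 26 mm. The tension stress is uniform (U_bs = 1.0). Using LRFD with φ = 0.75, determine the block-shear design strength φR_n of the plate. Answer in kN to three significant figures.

Shear plane L_v = 55 + 3·90 = 325 mm; A_gv = 325 × 6 = 1950 mm².
A_nv = (325 − 3.5·26) × 6 = 1404 mm².
A_nt = (45 − 0.5·26) × 6 = 192 mm².
0.6 F_u A_nv = 345.4 kN; 0.6 F_y A_gv = 321.8 kN → shear yielding governs the shear term.
R_n = 321.8 + 1.0 × 410 × 192 / 1000 = 400.5 kN.
Design strength φR_n = 0.75 × 400.5 = 300 kN.

300 kN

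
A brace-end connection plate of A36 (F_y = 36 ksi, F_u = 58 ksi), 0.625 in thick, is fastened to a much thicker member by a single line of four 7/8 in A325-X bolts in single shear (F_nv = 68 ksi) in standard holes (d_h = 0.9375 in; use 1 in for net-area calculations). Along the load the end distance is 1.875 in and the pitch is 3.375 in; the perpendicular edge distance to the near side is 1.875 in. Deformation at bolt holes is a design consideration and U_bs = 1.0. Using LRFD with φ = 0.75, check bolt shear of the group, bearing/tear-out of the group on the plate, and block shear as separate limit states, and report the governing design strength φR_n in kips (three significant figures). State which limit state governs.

Bolt shear: A_b = π·0.875²/4 = 0.6013 in²; R_n = 68 × 0.6013 × 4 × 1 = 163.6 kips → 0.75 × 163.6 = 123 kips.
Bearing: edge l_c = 1.406, r_n = 61.17 kips; interior l_c = 2.438, r_n = 76.12 kips; R_n = 61.17 + 3·76.12 = 289.5 kips → 217 kips.
Block shear: A_gv = 7.5, A_nv = 5.312, A_nt = 0.8594 in²; R_n = min(0.6F_uA_nv, 0.6F_yA_gv) + U_bs·F_u·A_nt = 211.8 kips → 159 kips.
Bolt shear governs: 123 kips.

123 kips (bolt shear governs)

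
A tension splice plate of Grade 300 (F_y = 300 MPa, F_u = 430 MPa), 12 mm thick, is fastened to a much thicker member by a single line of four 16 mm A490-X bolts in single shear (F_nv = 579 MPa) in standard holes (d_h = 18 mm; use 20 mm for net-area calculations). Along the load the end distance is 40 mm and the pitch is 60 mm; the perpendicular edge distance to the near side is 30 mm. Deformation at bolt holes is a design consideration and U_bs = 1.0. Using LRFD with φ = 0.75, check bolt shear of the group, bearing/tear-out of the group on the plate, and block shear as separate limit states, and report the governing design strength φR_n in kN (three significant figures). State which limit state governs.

Bolt shear: A_b = π·16²/4 = 201.1 mm²; R_n = 579 × 201.1 × 4 × 1 / 1000 = 465.7 kN → 0.75 × 465.7 = 349 kN.
Bearing: edge l_c = 31, r_n = 192 kN; interior l_c = 42, r_n = 198.1 kN; R_n = 192 + 3·198.1 = 786.4 kN → 590 kN.
Block shear: A_gv = 2640, A_nv = 1800, A_nt = 240 mm²; R_n = min(0.6F_uA_nv, 0.6F_yA_gv) + U_bs·F_u·A_nt = 567.6 kN → 426 kN.
Bolt shear governs: 349 kN.

349 kN (bolt shear governs)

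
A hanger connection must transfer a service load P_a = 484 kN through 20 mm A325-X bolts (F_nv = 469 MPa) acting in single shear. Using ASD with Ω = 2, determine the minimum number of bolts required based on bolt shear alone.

A_b = π·20²/4 = 314.2 mm².
Per-bolt allowable strength R_n/Ω = 469 × 314.2 × 1 / 1000 / 2 = 73.67 kN.
n ≥ 484 / 73.67 = 6.57 → use 7 bolts.

7 bolts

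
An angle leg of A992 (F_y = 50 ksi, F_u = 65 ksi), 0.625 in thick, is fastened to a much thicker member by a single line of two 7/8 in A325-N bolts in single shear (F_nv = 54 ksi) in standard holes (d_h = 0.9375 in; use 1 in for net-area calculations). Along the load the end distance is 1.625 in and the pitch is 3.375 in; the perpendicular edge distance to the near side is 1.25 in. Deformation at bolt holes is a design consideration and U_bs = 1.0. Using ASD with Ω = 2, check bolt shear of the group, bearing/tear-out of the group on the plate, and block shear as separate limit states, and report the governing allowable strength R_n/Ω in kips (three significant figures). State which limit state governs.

32.5 kips (bolt shear governs)

Bolt shear: A_b = π·0.875²/4 = 0.6013 in²; R_n = 54 × 0.6013 × 2 × 1 = 64.94 kips → 64.94 / 2 = 32.5 kips.
Bearing: edge l_c = 1.156, r_n = 56.37 kips; interior l_c = 2.438, r_n = 85.31 kips; R_n = 56.37 + 1·85.31 = 141.7 kips → 70.8 kips.
Block shear: A_gv = 3.125, A_nv = 2.188, A_nt = 0.4688 in²; R_n = min(0.6F_uA_nv, 0.6F_yA_gv) + U_bs·F_u·A_nt = 115.8 kips → 57.9 kips.
Bolt shear governs: 32.5 kips.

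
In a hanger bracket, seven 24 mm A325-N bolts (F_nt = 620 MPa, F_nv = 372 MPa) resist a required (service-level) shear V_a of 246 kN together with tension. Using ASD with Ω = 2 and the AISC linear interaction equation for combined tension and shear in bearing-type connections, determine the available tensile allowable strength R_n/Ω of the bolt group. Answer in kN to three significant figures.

866 kN

A_b = π·24²/4 = 452.4 mm²; f_rv = 246 × 1000 / (7 × 452.4) = 77.68 MPa.
F'_nt = 1.3 F_nt − (Ω F_nt / F_nv) f_rv = 1.3·620 − (2·620/372)·77.68 = 547.1 MPa, capped at F_nt → F'_nt = 547.1 MPa.
R_n = F'_nt · A_b · n = 547.1 × 452.4 × 7 / 1000 = 1732 kN.
Allowable strength R_n/Ω = 1732 / 2 = 866 kN.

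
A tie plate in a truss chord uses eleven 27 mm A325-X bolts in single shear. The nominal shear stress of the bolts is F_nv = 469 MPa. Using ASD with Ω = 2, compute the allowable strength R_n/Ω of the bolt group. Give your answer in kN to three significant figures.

1480 kN

A_b = π × 27² / 4 = 572.6 mm².
R_n = F_nv · A_b · n · n_s = 469 × 572.6 × 11 × 1 / 1000 = 2954 kN.
Allowable strength R_n/Ω = 2954 / 2 = 1480 kN.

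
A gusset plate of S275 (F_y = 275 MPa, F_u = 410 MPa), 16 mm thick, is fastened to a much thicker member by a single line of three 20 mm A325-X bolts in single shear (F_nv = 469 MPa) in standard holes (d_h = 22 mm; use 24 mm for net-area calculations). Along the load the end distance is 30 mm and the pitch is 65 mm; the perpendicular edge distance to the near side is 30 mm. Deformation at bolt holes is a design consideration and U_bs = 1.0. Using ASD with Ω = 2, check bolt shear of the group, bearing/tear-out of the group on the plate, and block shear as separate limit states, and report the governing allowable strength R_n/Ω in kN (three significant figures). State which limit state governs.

221 kN (bolt shear governs)

Bolt shear: A_b = π·20²/4 = 314.2 mm²; R_n = 469 × 314.2 × 3 × 1 / 1000 = 442 kN → 442 / 2 = 221 kN.
Bearing: edge l_c = 19, r_n = 149.6 kN; interior l_c = 43, r_n = 314.9 kN; R_n = 149.6 + 2·314.9 = 779.3 kN → 390 kN.
Block shear: A_gv = 2560, A_nv = 1600, A_nt = 288 mm²; R_n = min(0.6F_uA_nv, 0.6F_yA_gv) + U_bs·F_u·A_nt = 511.7 kN → 256 kN.
Bolt shear governs: 221 kN.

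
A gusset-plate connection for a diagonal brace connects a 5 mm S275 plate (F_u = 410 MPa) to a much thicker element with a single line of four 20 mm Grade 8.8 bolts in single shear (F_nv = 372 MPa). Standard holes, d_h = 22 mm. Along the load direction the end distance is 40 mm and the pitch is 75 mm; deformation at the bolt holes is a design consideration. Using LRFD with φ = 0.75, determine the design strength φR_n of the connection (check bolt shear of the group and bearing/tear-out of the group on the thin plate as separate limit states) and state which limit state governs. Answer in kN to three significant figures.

275 kN (bearing governs)

Bolt shear: A_b = π·20²/4 = 314.2 mm²; R_n = 372 × 314.2 × 4 × 1 / 1000 = 467.5 kN → 0.75 × 467.5 = 351 kN.
Bearing (1.2 l_c t F_u ≤ 2.4 d t F_u): upper limit = 2.4·20·5·410 / 1000 = 98.4 kN.
  Edge l_c = 40 − 22/2 = 29 → r_n = 71.34 kN; interior l_c = 75 − 22 = 53 → r_n = 98.4 kN.
  R_n,bearing = 1·71.34 + 3·98.4 = 366.5 kN → 0.75 × 366.5 = 275 kN.
Bearing governs: 275 kN.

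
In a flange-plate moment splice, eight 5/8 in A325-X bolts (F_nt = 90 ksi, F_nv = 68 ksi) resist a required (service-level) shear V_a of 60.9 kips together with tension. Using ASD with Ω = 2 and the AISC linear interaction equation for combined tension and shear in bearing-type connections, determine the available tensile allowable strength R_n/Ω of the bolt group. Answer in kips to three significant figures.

63 kips

A_b = π·0.625²/4 = 0.3068 in²; f_rv = 60.9 / (8 × 0.3068) = 24.81 ksi.
F'_nt = 1.3 F_nt − (Ω F_nt / F_nv) f_rv = 1.3·90 − (2·90/68)·24.81 = 51.32 ksi, capped at F_nt → F'_nt = 51.32 ksi.
R_n = F'_nt · A_b · n = 51.32 × 0.3068 × 8 = 126 kips.
Allowable strength R_n/Ω = 126 / 2 = 63 kips.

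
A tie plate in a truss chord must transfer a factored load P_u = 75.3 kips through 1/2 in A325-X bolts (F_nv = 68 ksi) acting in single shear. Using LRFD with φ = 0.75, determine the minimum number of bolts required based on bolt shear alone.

A_b = π·0.5²/4 = 0.1963 in².
Per-bolt design strength φR_n = 0.75 × 68 × 0.1963 × 1 = 10.01 kips.
n ≥ 75.3 / 10.01 = 7.52 → use 8 bolts.

8 bolts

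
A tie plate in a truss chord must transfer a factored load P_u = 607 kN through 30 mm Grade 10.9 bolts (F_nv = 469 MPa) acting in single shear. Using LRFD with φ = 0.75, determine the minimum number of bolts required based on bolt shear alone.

3 bolts

A_b = π·30²/4 = 706.9 mm².
Per-bolt design strength φR_n = 0.75 × 469 × 706.9 × 1 / 1000 = 248.6 kN.
n ≥ 607 / 248.6 = 2.441 → use 3 bolts.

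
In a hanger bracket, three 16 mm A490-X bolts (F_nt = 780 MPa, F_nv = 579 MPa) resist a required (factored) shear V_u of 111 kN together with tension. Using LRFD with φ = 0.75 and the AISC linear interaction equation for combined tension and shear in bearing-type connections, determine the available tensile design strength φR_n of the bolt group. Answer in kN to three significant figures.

309 kN

A_b = π·16²/4 = 201.1 mm²; f_rv = 111 × 1000 / (3 × 201.1) = 184 MPa.
F'_nt = 1.3 F_nt − (F_nt / φF_nv) f_rv = 1.3·780 − (780/(0.75·579))·184 = 683.5 MPa, capped at F_nt → F'_nt = 683.5 MPa.
R_n = F'_nt · A_b · n = 683.5 × 201.1 × 3 / 1000 = 412.3 kN.
Design strength φR_n = 0.75 × 412.3 = 309 kN.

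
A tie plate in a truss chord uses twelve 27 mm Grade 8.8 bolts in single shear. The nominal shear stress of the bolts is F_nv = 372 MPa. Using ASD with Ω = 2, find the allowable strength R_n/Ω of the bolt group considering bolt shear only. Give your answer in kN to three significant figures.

1280 kN

A_b = π × 27² / 4 = 572.6 mm².
R_n = F_nv · A_b · n · n_s = 372 × 572.6 × 12 × 1 / 1000 = 2556 kN.
Allowable strength R_n/Ω = 2556 / 2 = 1280 kN.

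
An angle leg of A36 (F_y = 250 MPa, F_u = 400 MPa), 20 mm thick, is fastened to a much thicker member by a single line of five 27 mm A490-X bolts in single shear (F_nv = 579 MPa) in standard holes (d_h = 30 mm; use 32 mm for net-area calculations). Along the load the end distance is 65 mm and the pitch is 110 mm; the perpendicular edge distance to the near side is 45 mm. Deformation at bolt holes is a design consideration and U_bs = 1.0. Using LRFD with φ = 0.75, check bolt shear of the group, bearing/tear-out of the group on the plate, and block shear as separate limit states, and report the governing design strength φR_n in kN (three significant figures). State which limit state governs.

Bolt shear: A_b = π·27²/4 = 572.6 mm²; R_n = 579 × 572.6 × 5 × 1 / 1000 = 1658 kN → 0.75 × 1658 = 1240 kN.
Bearing: edge l_c = 50, r_n = 480 kN; interior l_c = 80, r_n = 518.4 kN; R_n = 480 + 4·518.4 = 2554 kN → 1920 kN.
Block shear: A_gv = 10100, A_nv = 7220, A_nt = 580 mm²; R_n = min(0.6F_uA_nv, 0.6F_yA_gv) + U_bs·F_u·A_nt = 1747 kN → 1310 kN.
Bolt shear governs: 1240 kN.

1240 kN (bolt shear governs)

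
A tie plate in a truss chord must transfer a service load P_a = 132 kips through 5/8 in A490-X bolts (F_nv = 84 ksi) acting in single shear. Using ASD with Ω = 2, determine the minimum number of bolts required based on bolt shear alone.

A_b = π·0.625²/4 = 0.3068 in².
Per-bolt allowable strength R_n/Ω = 84 × 0.3068 × 1 / 2 = 12.89 kips.
n ≥ 132 / 12.89 = 10.24 → use 11 bolts.

11 bolts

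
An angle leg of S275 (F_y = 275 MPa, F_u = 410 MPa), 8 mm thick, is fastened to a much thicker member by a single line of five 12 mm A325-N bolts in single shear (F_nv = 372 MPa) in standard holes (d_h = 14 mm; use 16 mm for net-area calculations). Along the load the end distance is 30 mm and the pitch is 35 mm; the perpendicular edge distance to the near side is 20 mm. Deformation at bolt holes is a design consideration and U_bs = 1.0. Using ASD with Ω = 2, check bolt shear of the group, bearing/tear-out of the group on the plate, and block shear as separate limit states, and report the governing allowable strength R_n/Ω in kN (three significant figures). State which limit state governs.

Bolt shear: A_b = π·12²/4 = 113.1 mm²; R_n = 372 × 113.1 × 5 × 1 / 1000 = 210.4 kN → 210.4 / 2 = 105 kN.
Bearing: edge l_c = 23, r_n = 90.53 kN; interior l_c = 21, r_n = 82.66 kN; R_n = 90.53 + 4·82.66 = 421.2 kN → 211 kN.
Block shear: A_gv = 1360, A_nv = 784, A_nt = 96 mm²; R_n = min(0.6F_uA_nv, 0.6F_yA_gv) + U_bs·F_u·A_nt = 232.2 kN → 116 kN.
Bolt shear governs: 105 kN.

105 kN (bolt shear governs)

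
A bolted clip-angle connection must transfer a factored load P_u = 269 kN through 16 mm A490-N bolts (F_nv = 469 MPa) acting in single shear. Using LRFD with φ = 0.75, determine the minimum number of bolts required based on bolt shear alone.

4 bolts

A_b = π·16²/4 = 201.1 mm².
Per-bolt design strength φR_n = 0.75 × 469 × 201.1 × 1 / 1000 = 70.72 kN.
n ≥ 269 / 70.72 = 3.804 → use 4 bolts.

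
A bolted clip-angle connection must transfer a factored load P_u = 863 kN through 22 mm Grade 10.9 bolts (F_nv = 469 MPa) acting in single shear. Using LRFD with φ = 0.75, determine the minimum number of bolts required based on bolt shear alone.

A_b = π·22²/4 = 380.1 mm².
Per-bolt design strength φR_n = 0.75 × 469 × 380.1 × 1 / 1000 = 133.7 kN.
n ≥ 863 / 133.7 = 6.454 → use 7 bolts.

7 bolts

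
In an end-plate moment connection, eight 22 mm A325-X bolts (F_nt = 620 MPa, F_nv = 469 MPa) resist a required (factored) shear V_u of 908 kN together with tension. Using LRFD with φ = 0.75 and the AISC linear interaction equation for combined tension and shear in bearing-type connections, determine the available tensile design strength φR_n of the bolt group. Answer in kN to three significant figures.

638 kN

A_b = π·22²/4 = 380.1 mm²; f_rv = 908 × 1000 / (8 × 380.1) = 298.6 MPa.
F'_nt = 1.3 F_nt − (F_nt / φF_nv) f_rv = 1.3·620 − (620/(0.75·469))·298.6 = 279.7 MPa, capped at F_nt → F'_nt = 279.7 MPa.
R_n = F'_nt · A_b · n = 279.7 × 380.1 × 8 / 1000 = 850.6 kN.
Design strength φR_n = 0.75 × 850.6 = 638 kN.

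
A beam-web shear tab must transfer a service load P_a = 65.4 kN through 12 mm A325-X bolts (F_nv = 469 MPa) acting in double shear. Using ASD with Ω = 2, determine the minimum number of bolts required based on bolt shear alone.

2 bolts

A_b = π·12²/4 = 113.1 mm².
Per-bolt allowable strength R_n/Ω = 469 × 113.1 × 2 / 1000 / 2 = 53.04 kN.
n ≥ 65.4 / 53.04 = 1.233 → use 2 bolts.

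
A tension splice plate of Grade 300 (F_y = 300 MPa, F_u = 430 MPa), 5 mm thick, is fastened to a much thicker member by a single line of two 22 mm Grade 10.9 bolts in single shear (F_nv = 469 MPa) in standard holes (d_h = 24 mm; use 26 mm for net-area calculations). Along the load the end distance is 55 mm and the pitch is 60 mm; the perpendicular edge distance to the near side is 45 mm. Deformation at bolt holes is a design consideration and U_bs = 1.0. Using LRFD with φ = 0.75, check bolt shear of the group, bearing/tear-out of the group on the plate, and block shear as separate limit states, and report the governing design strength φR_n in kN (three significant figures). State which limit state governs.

125 kN (block shear governs)

Bolt shear: A_b = π·22²/4 = 380.1 mm²; R_n = 469 × 380.1 × 2 × 1 / 1000 = 356.6 kN → 0.75 × 356.6 = 267 kN.
Bearing: edge l_c = 43, r_n = 110.9 kN; interior l_c = 36, r_n = 92.88 kN; R_n = 110.9 + 1·92.88 = 203.8 kN → 153 kN.
Block shear: A_gv = 575, A_nv = 380, A_nt = 160 mm²; R_n = min(0.6F_uA_nv, 0.6F_yA_gv) + U_bs·F_u·A_nt = 166.8 kN → 125 kN.
Block shear governs: 125 kN.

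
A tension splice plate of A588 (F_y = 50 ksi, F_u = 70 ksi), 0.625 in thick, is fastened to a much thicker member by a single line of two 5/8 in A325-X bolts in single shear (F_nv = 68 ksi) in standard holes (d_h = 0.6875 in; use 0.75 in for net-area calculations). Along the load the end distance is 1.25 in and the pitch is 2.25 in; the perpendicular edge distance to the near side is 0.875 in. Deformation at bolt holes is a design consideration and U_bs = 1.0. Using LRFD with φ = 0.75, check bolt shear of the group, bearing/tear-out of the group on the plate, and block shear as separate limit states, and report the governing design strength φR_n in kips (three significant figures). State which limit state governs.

Bolt shear: A_b = π·0.625²/4 = 0.3068 in²; R_n = 68 × 0.3068 × 2 × 1 = 41.72 kips → 0.75 × 41.72 = 31.3 kips.
Bearing: edge l_c = 0.9062, r_n = 47.58 kips; interior l_c = 1.562, r_n = 65.62 kips; R_n = 47.58 + 1·65.62 = 113.2 kips → 84.9 kips.
Block shear: A_gv = 2.188, A_nv = 1.484, A_nt = 0.3125 in²; R_n = min(0.6F_uA_nv, 0.6F_yA_gv) + U_bs·F_u·A_nt = 84.22 kips → 63.2 kips.
Bolt shear governs: 31.3 kips.

31.3 kips (bolt shear governs)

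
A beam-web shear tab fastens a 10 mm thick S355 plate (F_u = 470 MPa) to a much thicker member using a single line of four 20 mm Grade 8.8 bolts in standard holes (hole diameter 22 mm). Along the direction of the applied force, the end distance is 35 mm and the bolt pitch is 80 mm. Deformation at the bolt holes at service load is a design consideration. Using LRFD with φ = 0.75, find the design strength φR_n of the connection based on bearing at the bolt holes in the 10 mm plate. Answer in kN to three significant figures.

Per bolt r_n = 1.2 l_c t F_u ≤ 2.4 d t F_u; upper limit = 2.4 × 20 × 10 × 470 / 1000 = 225.6 kN.
Edge bolt: l_c = 35 − 22/2 = 24 mm → 1.2 × 24 × 10 × 470 / 1000 = 135.4 → r_n = 135.4 kN.
Interior bolts: l_c = 80 − 22 = 58 mm → 1.2 × 58 × 10 × 470 / 1000 = 327.1 → r_n = 225.6 kN.
R_n = 1 × 135.4 + 3 × 225.6 = 812.2 kN.
Design strength φR_n = 0.75 × 812.2 = 609 kN.

609 kN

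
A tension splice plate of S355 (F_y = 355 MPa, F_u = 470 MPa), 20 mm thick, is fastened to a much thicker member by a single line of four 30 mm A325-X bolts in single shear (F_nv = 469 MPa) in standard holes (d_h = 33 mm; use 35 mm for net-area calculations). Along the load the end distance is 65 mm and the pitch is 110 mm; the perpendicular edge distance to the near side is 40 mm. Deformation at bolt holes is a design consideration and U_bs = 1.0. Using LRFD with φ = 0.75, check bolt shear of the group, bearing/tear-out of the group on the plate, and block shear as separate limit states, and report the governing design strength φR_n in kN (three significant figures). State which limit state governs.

Bolt shear: A_b = π·30²/4 = 706.9 mm²; R_n = 469 × 706.9 × 4 × 1 / 1000 = 1326 kN → 0.75 × 1326 = 995 kN.
Bearing: edge l_c = 48.5, r_n = 547.1 kN; interior l_c = 77, r_n = 676.8 kN; R_n = 547.1 + 3·676.8 = 2577 kN → 1930 kN.
Block shear: A_gv = 7900, A_nv = 5450, A_nt = 450 mm²; R_n = min(0.6F_uA_nv, 0.6F_yA_gv) + U_bs·F_u·A_nt = 1748 kN → 1310 kN.
Bolt shear governs: 995 kN.

995 kN (bolt shear governs)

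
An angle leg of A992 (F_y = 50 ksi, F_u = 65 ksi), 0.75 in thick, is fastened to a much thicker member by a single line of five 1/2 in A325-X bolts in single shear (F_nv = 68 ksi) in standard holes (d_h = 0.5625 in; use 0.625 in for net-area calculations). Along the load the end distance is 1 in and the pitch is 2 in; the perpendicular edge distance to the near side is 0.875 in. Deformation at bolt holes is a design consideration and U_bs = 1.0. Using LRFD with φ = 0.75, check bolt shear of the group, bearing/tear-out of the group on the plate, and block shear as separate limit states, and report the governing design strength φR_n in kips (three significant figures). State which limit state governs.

Bolt shear: A_b = π·0.5²/4 = 0.1963 in²; R_n = 68 × 0.1963 × 5 × 1 = 66.76 kips → 0.75 × 66.76 = 50.1 kips.
Bearing: edge l_c = 0.7188, r_n = 42.05 kips; interior l_c = 1.438, r_n = 58.5 kips; R_n = 42.05 + 4·58.5 = 276 kips → 207 kips.
Block shear: A_gv = 6.75, A_nv = 4.641, A_nt = 0.4219 in²; R_n = min(0.6F_uA_nv, 0.6F_yA_gv) + U_bs·F_u·A_nt = 208.4 kips → 156 kips.
Bolt shear governs: 50.1 kips.

50.1 kips (bolt shear governs)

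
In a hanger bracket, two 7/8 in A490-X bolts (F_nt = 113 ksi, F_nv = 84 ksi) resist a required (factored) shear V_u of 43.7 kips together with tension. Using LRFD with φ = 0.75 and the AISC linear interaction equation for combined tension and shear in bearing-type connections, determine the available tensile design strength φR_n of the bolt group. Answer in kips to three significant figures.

73.7 kips

A_b = π·0.875²/4 = 0.6013 in²; f_rv = 43.7 / (2 × 0.6013) = 36.34 ksi.
F'_nt = 1.3 F_nt − (F_nt / φF_nv) f_rv = 1.3·113 − (113/(0.75·84))·36.34 = 81.72 ksi, capped at F_nt → F'_nt = 81.72 ksi.
R_n = F'_nt · A_b · n = 81.72 × 0.6013 × 2 = 98.29 kips.
Design strength φR_n = 0.75 × 98.29 = 73.7 kips.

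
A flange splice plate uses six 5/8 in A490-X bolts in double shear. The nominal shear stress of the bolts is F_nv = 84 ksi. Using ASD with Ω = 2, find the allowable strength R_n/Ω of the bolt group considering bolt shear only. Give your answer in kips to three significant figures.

155 kips

A_b = π × 0.625² / 4 = 0.3068 in².
R_n = F_nv · A_b · n · n_s = 84 × 0.3068 × 6 × 2 = 309.3 kips.
Allowable strength R_n/Ω = 309.3 / 2 = 155 kips.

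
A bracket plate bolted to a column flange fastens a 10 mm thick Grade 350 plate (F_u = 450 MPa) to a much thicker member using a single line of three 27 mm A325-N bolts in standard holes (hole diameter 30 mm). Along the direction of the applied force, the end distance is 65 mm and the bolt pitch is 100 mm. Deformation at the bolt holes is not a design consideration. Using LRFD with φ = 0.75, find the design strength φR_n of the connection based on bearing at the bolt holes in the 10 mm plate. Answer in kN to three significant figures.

Per bolt r_n = 1.5 l_c t F_u ≤ 3.0 d t F_u; upper limit = 3.0 × 27 × 10 × 450 / 1000 = 364.5 kN.
Edge bolt: l_c = 65 − 30/2 = 50 mm → 1.5 × 50 × 10 × 450 / 1000 = 337.5 → r_n = 337.5 kN.
Interior bolts: l_c = 100 − 30 = 70 mm → 1.5 × 70 × 10 × 450 / 1000 = 472.5 → r_n = 364.5 kN.
R_n = 1 × 337.5 + 2 × 364.5 = 1066 kN.
Design strength φR_n = 0.75 × 1066 = 800 kN.

800 kN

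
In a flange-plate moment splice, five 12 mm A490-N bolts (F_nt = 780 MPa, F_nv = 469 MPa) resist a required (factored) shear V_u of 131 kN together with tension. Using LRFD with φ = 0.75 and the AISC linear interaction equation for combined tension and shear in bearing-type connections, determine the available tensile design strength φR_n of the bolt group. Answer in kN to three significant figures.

212 kN

A_b = π·12²/4 = 113.1 mm²; f_rv = 131 × 1000 / (5 × 113.1) = 231.7 MPa.
F'_nt = 1.3 F_nt − (F_nt / φF_nv) f_rv = 1.3·780 − (780/(0.75·469))·231.7 = 500.3 MPa, capped at F_nt → F'_nt = 500.3 MPa.
R_n = F'_nt · A_b · n = 500.3 × 113.1 × 5 / 1000 = 282.9 kN.
Design strength φR_n = 0.75 × 282.9 = 212 kN.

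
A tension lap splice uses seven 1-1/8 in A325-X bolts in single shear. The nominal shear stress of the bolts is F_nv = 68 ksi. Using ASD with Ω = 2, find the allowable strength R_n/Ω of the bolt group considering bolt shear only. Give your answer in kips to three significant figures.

237 kips

A_b = π × 1.125² / 4 = 0.994 in².
R_n = F_nv · A_b · n · n_s = 68 × 0.994 × 7 × 1 = 473.2 kips.
Allowable strength R_n/Ω = 473.2 / 2 = 237 kips.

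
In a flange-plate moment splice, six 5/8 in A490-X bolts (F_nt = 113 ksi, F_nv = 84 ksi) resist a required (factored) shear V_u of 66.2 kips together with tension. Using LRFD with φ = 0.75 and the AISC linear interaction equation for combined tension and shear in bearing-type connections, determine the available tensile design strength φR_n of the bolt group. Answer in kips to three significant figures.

A_b = π·0.625²/4 = 0.3068 in²; f_rv = 66.2 / (6 × 0.3068) = 35.96 ksi.
F'_nt = 1.3 F_nt − (F_nt / φF_nv) f_rv = 1.3·113 − (113/(0.75·84))·35.96 = 82.39 ksi, capped at F_nt → F'_nt = 82.39 ksi.
R_n = F'_nt · A_b · n = 82.39 × 0.3068 × 6 = 151.7 kips.
Design strength φR_n = 0.75 × 151.7 = 114 kips.

114 kips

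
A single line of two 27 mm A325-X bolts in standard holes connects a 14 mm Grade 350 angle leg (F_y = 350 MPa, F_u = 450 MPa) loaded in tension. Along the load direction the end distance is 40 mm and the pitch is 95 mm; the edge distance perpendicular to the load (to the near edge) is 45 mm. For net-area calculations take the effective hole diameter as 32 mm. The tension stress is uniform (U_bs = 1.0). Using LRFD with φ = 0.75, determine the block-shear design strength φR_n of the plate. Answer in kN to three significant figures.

Shear plane L_v = 40 + 1·95 = 135 mm; A_gv = 135 × 14 = 1890 mm².
A_nv = (135 − 1.5·32) × 14 = 1218 mm².
A_nt = (45 − 0.5·32) × 14 = 406 mm².
0.6 F_u A_nv = 328.9 kN; 0.6 F_y A_gv = 396.9 kN → shear rupture governs the shear term.
R_n = 328.9 + 1.0 × 450 × 406 / 1000 = 511.6 kN.
Design strength φR_n = 0.75 × 511.6 = 384 kN.

384 kN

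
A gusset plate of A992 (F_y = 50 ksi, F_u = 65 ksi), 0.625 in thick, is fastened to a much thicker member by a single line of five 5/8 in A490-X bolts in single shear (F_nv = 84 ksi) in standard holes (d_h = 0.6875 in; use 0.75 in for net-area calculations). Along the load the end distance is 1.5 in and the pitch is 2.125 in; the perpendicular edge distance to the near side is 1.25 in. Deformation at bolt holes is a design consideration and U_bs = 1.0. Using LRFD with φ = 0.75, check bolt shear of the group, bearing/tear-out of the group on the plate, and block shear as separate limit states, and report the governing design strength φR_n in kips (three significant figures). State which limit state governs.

Bolt shear: A_b = π·0.625²/4 = 0.3068 in²; R_n = 84 × 0.3068 × 5 × 1 = 128.9 kips → 0.75 × 128.9 = 96.6 kips.
Bearing: edge l_c = 1.156, r_n = 56.37 kips; interior l_c = 1.438, r_n = 60.94 kips; R_n = 56.37 + 4·60.94 = 300.1 kips → 225 kips.
Block shear: A_gv = 6.25, A_nv = 4.141, A_nt = 0.5469 in²; R_n = min(0.6F_uA_nv, 0.6F_yA_gv) + U_bs·F_u·A_nt = 197 kips → 148 kips.
Bolt shear governs: 96.6 kips.

96.6 kips (bolt shear governs)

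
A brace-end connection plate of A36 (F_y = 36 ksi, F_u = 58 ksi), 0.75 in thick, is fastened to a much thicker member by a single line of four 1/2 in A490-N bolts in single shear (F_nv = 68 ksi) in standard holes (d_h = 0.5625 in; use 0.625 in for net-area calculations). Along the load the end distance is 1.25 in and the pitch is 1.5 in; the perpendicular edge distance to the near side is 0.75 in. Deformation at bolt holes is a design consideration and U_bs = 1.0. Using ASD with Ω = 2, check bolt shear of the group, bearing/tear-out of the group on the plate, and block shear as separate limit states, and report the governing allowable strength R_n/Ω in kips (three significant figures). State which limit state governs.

Bolt shear: A_b = π·0.5²/4 = 0.1963 in²; R_n = 68 × 0.1963 × 4 × 1 = 53.41 kips → 53.41 / 2 = 26.7 kips.
Bearing: edge l_c = 0.9688, r_n = 50.57 kips; interior l_c = 0.9375, r_n = 48.94 kips; R_n = 50.57 + 3·48.94 = 197.4 kips → 98.7 kips.
Block shear: A_gv = 4.312, A_nv = 2.672, A_nt = 0.3281 in²; R_n = min(0.6F_uA_nv, 0.6F_yA_gv) + U_bs·F_u·A_nt = 112 kips → 56 kips.
Bolt shear governs: 26.7 kips.

26.7 kips (bolt shear governs)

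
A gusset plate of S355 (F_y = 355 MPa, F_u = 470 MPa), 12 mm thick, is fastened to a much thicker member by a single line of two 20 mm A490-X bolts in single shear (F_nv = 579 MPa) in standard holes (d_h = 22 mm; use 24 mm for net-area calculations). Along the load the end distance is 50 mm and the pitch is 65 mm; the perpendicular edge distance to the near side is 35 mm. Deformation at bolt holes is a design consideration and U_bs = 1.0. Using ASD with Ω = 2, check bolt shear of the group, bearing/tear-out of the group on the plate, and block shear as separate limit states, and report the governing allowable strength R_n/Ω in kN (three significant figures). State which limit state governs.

Bolt shear: A_b = π·20²/4 = 314.2 mm²; R_n = 579 × 314.2 × 2 × 1 / 1000 = 363.8 kN → 363.8 / 2 = 182 kN.
Bearing: edge l_c = 39, r_n = 264 kN; interior l_c = 43, r_n = 270.7 kN; R_n = 264 + 1·270.7 = 534.7 kN → 267 kN.
Block shear: A_gv = 1380, A_nv = 948, A_nt = 276 mm²; R_n = min(0.6F_uA_nv, 0.6F_yA_gv) + U_bs·F_u·A_nt = 397.1 kN → 199 kN.
Bolt shear governs: 182 kN.

182 kN (bolt shear governs)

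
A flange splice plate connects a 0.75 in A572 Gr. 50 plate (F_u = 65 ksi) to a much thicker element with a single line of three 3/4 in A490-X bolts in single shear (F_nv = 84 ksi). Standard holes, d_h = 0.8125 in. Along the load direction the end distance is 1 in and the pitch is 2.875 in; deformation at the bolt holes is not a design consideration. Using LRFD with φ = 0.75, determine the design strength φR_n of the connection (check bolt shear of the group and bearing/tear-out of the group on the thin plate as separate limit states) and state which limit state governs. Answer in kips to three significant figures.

83.5 kips (bolt shear governs)

Bolt shear: A_b = π·0.75²/4 = 0.4418 in²; R_n = 84 × 0.4418 × 3 × 1 = 111.3 kips → 0.75 × 111.3 = 83.5 kips.
Bearing (1.5 l_c t F_u ≤ 3.0 d t F_u): upper limit = 3.0·0.75·0.75·65 = 109.7 kips.
  Edge l_c = 1 − 0.8125/2 = 0.5938 → r_n = 43.42 kips; interior l_c = 2.875 − 0.8125 = 2.062 → r_n = 109.7 kips.
  R_n,bearing = 1·43.42 + 2·109.7 = 262.8 kips → 0.75 × 262.8 = 197 kips.
Bolt shear governs: 83.5 kips.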